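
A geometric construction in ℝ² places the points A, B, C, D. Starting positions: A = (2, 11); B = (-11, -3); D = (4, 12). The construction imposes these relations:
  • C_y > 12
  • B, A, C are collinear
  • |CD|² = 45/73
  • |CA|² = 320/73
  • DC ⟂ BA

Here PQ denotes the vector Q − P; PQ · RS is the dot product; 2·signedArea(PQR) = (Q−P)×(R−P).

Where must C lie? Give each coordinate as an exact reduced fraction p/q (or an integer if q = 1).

1. C_x = 250/73  [B, A, C are collinear ∩ DC ⟂ BA]
2. C_y = 915/73  [B, A, C are collinear ∩ DC ⟂ BA]
   → C = (250/73, 915/73)

C = (250/73, 915/73)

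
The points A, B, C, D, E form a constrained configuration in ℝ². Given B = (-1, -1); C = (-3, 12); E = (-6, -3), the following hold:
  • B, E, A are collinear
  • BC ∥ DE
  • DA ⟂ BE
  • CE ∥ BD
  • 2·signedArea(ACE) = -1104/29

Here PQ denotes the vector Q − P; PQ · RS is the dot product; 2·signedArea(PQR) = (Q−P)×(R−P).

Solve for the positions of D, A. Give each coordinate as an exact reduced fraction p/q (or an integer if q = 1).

1. D_x = -4  [BC ∥ DE ∩ CE ∥ BD]
2. D_y = -16  [BC ∥ DE ∩ CE ∥ BD]
   → D = (-4, -16)
3. A_x = -254/29  [B, E, A are collinear ∩ DA ⟂ BE]
4. A_y = -119/29  [B, E, A are collinear ∩ DA ⟂ BE]
   → A = (-254/29, -119/29)

A = (-254/29, -119/29)
D = (-4, -16)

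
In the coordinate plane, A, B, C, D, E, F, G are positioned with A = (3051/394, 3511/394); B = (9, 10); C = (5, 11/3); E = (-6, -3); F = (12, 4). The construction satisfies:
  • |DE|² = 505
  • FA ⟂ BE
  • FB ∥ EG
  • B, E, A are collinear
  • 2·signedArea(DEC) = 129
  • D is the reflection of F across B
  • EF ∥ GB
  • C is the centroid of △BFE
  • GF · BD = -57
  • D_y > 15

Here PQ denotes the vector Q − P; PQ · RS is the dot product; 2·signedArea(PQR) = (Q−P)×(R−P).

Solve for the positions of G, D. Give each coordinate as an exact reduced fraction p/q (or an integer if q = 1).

D = (6, 16)
G = (-9, 3)

1. G_x = -9  [EF ∥ GB ∩ FB ∥ EG]
2. G_y = 3  [EF ∥ GB ∩ FB ∥ EG]
   → G = (-9, 3)
3. D_x = 6  [D is the reflection of F across B]
4. D_y = 16  [D is the reflection of F across B]
   → D = (6, 16)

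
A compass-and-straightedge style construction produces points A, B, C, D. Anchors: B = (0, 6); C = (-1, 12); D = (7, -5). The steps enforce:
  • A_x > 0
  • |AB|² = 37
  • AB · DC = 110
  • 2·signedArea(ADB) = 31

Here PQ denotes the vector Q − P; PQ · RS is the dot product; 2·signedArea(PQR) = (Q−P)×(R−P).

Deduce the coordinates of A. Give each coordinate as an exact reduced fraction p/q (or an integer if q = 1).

A = (1, 0)

1. A_x = 1  [2·signedArea(ADB) = 31 ∩ AB · DC = 110]
2. A_y = 0  [2·signedArea(ADB) = 31 ∩ AB · DC = 110]
   → A = (1, 0)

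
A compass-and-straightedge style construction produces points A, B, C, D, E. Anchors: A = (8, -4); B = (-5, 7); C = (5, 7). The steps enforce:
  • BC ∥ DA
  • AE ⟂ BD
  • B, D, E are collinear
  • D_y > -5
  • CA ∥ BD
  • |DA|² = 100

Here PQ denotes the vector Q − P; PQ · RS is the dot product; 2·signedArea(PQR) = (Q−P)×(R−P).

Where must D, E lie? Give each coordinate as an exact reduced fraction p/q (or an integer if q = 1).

1. D_x = -2  [BC ∥ DA ∩ CA ∥ BD]
2. D_y = -4  [BC ∥ DA ∩ CA ∥ BD]
   → D = (-2, -4)
3. E_x = -17/13  [B, D, E are collinear ∩ AE ⟂ BD]
4. E_y = -85/13  [B, D, E are collinear ∩ AE ⟂ BD]
   → E = (-17/13, -85/13)

D = (-2, -4)
E = (-17/13, -85/13)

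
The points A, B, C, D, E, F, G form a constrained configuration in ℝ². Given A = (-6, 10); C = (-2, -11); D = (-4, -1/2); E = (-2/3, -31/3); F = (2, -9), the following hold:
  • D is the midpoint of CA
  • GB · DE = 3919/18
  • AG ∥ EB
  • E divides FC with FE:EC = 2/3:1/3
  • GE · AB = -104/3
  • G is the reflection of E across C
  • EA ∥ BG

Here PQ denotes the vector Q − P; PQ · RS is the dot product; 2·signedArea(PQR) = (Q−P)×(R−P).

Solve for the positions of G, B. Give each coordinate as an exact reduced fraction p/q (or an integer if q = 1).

1. G_x = -10/3  [G is the reflection of E across C]
2. G_y = -35/3  [G is the reflection of E across C]
   → G = (-10/3, -35/3)
3. B_x = 2  [EA ∥ BG ∩ AG ∥ EB]
4. B_y = -32  [EA ∥ BG ∩ AG ∥ EB]
   → B = (2, -32)

B = (2, -32)
G = (-10/3, -35/3)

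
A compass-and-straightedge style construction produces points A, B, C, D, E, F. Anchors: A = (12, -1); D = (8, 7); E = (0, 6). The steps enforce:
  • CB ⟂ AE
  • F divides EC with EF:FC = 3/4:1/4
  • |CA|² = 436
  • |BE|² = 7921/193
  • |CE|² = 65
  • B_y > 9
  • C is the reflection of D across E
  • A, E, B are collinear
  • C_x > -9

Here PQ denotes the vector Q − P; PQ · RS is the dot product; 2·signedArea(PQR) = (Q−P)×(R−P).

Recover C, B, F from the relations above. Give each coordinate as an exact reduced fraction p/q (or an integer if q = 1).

B = (-1068/193, 1781/193)
C = (-8, 5)
F = (-6, 21/4)

1. C_x = -8  [C is the reflection of D across E]
2. C_y = 5  [C is the reflection of D across E]
   → C = (-8, 5)
3. B_x = -1068/193  [A, E, B are collinear ∩ CB ⟂ AE]
4. B_y = 1781/193  [A, E, B are collinear ∩ CB ⟂ AE]
   → B = (-1068/193, 1781/193)
5. F_x = -6  [F divides EC with EF:FC = 3/4:1/4]
6. F_y = 21/4  [F divides EC with EF:FC = 3/4:1/4]
   → F = (-6, 21/4)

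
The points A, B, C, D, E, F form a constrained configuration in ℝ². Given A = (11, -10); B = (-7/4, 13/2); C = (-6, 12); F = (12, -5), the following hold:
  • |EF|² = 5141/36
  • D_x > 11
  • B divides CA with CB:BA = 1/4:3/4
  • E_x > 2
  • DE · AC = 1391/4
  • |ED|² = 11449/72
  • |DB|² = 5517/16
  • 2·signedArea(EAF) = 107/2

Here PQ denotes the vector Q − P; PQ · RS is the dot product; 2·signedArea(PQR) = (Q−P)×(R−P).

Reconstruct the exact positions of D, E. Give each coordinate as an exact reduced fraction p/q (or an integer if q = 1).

1. E_x = 17/6  [line -5·x + 1·y + 23/2 = 0 ∩ |EF|² = 5141/36]
2. E_y = 8/3  [line -5·x + 1·y + 23/2 = 0 ∩ |EF|² = 5141/36]
   → E = (17/6, 8/3)
3. D_x = 47/4  [line 17·x + -22·y + -1349/4 = 0 ∩ |DB|² = 5517/16]
4. D_y = -25/4  [line 17·x + -22·y + -1349/4 = 0 ∩ |DB|² = 5517/16]
   → D = (47/4, -25/4)

D = (47/4, -25/4)
E = (17/6, 8/3)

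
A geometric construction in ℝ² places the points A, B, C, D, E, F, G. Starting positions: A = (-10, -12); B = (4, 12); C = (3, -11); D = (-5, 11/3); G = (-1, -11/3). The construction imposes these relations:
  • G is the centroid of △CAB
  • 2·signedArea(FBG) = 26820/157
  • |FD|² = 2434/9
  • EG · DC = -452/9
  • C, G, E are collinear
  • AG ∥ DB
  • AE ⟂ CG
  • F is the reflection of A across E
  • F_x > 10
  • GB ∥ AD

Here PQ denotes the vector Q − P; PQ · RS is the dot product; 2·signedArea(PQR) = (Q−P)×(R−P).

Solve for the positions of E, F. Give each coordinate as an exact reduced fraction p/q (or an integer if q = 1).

E = (69/157, -990/157)
F = (1708/157, -96/157)

1. E_x = 69/157  [C, G, E are collinear ∩ AE ⟂ CG]
2. E_y = -990/157  [C, G, E are collinear ∩ AE ⟂ CG]
   → E = (69/157, -990/157)
3. F_x = 1708/157  [F is the reflection of A across E]
4. F_y = -96/157  [F is the reflection of A across E]
   → F = (1708/157, -96/157)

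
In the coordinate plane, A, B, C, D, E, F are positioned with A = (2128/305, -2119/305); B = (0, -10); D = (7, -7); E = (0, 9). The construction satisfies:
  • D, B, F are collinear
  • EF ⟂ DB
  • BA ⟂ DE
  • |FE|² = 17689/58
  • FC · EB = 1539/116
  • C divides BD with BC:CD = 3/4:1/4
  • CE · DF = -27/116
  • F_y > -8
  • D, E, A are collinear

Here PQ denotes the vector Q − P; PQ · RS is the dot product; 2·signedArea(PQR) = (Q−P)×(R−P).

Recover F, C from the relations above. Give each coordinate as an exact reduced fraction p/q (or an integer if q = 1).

C = (21/4, -31/4)
F = (399/58, -409/58)

1. F_x = 399/58  [D, B, F are collinear ∩ EF ⟂ DB]
2. F_y = -409/58  [D, B, F are collinear ∩ EF ⟂ DB]
   → F = (399/58, -409/58)
3. C_x = 21/4  [C divides BD with BC:CD = 3/4:1/4]
4. C_y = -31/4  [C divides BD with BC:CD = 3/4:1/4]
   → C = (21/4, -31/4)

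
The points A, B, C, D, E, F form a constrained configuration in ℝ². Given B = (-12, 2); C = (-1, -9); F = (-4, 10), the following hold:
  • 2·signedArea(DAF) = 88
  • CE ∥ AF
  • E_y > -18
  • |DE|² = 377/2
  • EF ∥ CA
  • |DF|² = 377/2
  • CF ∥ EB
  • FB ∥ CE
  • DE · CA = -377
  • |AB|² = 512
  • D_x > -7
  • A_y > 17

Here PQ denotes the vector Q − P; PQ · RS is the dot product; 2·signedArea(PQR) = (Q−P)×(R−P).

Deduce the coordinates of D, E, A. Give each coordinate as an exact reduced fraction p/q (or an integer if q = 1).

1. E_x = -9  [CF ∥ EB ∩ FB ∥ CE]
2. E_y = -17  [CF ∥ EB ∩ FB ∥ CE]
   → E = (-9, -17)
3. A_x = 4  [CE ∥ AF ∩ EF ∥ CA]
4. A_y = 18  [CE ∥ AF ∩ EF ∥ CA]
   → A = (4, 18)
5. D_x = -13/2  [2·signedArea(DAF) = 88 ∩ DE · CA = -377]
6. D_y = -7/2  [2·signedArea(DAF) = 88 ∩ DE · CA = -377]
   → D = (-13/2, -7/2)

A = (4, 18)
D = (-13/2, -7/2)
E = (-9, -17)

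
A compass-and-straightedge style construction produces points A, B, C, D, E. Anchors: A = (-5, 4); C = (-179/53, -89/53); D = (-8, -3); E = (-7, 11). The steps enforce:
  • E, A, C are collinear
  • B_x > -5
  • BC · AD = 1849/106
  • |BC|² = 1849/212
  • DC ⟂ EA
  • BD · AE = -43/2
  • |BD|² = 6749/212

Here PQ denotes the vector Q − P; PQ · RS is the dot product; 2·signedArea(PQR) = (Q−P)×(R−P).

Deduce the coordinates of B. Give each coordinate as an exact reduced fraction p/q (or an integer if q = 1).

B = (-222/53, 123/106)

1. B_x = -222/53  [BD · AE = -43/2 ∩ BC · AD = 1849/106]
2. B_y = 123/106  [BD · AE = -43/2 ∩ BC · AD = 1849/106]
   → B = (-222/53, 123/106)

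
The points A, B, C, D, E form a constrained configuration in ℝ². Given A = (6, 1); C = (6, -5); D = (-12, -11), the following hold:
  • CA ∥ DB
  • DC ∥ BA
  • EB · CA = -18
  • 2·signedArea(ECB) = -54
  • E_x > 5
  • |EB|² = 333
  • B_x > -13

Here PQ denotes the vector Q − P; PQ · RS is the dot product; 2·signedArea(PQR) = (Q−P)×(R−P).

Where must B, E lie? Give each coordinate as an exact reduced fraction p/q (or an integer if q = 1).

1. B_x = -12  [DC ∥ BA ∩ CA ∥ DB]
2. B_y = -5  [DC ∥ BA ∩ CA ∥ DB]
   → B = (-12, -5)
3. E_y = -2  [2·signedArea(ECB) = -54]
4. E_x = 6  [|EB|² = 333]
   → E = (6, -2)

B = (-12, -5)
E = (6, -2)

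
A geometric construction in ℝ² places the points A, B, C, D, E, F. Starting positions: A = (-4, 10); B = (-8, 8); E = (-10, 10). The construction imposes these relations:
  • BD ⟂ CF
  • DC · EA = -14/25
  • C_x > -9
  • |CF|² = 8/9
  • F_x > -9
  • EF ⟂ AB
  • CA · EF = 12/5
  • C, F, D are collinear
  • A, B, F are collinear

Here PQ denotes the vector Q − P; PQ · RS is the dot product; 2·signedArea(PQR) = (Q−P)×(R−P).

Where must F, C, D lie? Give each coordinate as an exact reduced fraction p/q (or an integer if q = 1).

1. F_x = -44/5  [A, B, F are collinear ∩ EF ⟂ AB]
2. F_y = 38/5  [A, B, F are collinear ∩ EF ⟂ AB]
   → F = (-44/5, 38/5)
3. C_x = -134/15  [line -6/5·x + 12/5·y + -156/5 = 0 ∩ |CF|² = 8/9]
4. C_y = 128/15  [line -6/5·x + 12/5·y + -156/5 = 0 ∩ |CF|² = 8/9]
   → C = (-134/15, 128/15)
5. D_x = -221/25  [C, F, D are collinear ∩ BD ⟂ CF]
6. D_y = 197/25  [C, F, D are collinear ∩ BD ⟂ CF]
   → D = (-221/25, 197/25)

C = (-134/15, 128/15)
D = (-221/25, 197/25)
F = (-44/5, 38/5)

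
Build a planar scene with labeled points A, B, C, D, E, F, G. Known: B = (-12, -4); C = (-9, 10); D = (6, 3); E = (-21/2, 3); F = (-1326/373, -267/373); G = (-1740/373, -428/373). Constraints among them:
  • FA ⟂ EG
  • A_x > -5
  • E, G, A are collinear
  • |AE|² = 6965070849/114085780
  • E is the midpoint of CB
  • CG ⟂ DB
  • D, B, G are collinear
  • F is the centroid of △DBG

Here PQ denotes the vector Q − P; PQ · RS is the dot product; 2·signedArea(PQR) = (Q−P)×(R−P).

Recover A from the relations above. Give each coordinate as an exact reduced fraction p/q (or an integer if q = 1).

A = (-117831012/28521445, -43543644/28521445)

1. A_x = -117831012/28521445  [E, G, A are collinear ∩ FA ⟂ EG]
2. A_y = -43543644/28521445  [E, G, A are collinear ∩ FA ⟂ EG]
   → A = (-117831012/28521445, -43543644/28521445)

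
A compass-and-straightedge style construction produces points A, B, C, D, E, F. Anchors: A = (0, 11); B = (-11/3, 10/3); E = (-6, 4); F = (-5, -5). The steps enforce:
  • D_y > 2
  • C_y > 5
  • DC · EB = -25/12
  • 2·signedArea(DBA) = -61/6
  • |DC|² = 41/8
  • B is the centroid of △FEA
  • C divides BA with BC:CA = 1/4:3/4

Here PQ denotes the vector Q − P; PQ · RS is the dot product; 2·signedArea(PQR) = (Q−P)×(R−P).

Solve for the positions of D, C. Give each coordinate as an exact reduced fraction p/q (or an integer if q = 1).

C = (-11/4, 21/4)
D = (-5/2, 3)

1. C_x = -11/4  [C divides BA with BC:CA = 1/4:3/4]
2. C_y = 21/4  [C divides BA with BC:CA = 1/4:3/4]
   → C = (-11/4, 21/4)
3. D_x = -5/2  [2·signedArea(DBA) = -61/6 ∩ DC · EB = -25/12]
4. D_y = 3  [2·signedArea(DBA) = -61/6 ∩ DC · EB = -25/12]
   → D = (-5/2, 3)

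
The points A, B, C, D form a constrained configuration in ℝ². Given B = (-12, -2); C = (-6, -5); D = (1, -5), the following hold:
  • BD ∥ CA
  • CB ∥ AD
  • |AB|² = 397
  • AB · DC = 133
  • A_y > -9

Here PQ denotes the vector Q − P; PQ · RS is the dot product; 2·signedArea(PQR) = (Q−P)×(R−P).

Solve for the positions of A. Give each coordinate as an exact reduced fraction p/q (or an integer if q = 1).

1. A_x = 7  [CB ∥ AD ∩ BD ∥ CA]
2. A_y = -8  [CB ∥ AD ∩ BD ∥ CA]
   → A = (7, -8)

A = (7, -8)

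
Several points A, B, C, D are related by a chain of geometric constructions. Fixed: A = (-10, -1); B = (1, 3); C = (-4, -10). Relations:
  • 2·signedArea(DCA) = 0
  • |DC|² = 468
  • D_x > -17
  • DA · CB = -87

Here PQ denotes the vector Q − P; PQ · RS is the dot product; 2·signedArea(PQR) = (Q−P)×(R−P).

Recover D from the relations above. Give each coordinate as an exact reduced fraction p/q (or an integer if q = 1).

1. D_x = -16  [2·signedArea(DCA) = 0 ∩ DA · CB = -87]
2. D_y = 8  [2·signedArea(DCA) = 0 ∩ DA · CB = -87]
   → D = (-16, 8)

D = (-16, 8)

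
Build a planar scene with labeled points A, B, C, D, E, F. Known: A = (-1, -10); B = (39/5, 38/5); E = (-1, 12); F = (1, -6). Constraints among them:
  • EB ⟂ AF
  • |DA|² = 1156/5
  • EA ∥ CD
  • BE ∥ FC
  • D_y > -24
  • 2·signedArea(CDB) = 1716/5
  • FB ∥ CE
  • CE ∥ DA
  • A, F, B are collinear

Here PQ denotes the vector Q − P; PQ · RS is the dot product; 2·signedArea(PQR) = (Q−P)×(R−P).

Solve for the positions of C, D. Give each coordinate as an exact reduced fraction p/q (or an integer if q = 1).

C = (-39/5, -8/5)
D = (-39/5, -118/5)

1. C_x = -39/5  [FB ∥ CE ∩ BE ∥ FC]
2. C_y = -8/5  [FB ∥ CE ∩ BE ∥ FC]
   → C = (-39/5, -8/5)
3. D_x = -39/5  [CE ∥ DA ∩ EA ∥ CD]
4. D_y = -118/5  [CE ∥ DA ∩ EA ∥ CD]
   → D = (-39/5, -118/5)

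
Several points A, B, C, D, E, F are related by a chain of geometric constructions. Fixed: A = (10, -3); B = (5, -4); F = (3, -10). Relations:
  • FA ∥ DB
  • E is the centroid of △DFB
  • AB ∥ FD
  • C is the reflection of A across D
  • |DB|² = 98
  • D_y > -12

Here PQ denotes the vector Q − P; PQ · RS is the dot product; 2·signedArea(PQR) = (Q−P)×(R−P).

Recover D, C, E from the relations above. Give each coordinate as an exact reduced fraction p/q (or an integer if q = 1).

1. D_x = -2  [FA ∥ DB ∩ AB ∥ FD]
2. D_y = -11  [FA ∥ DB ∩ AB ∥ FD]
   → D = (-2, -11)
3. C_x = -14  [C is the reflection of A across D]
4. C_y = -19  [C is the reflection of A across D]
   → C = (-14, -19)
5. E_x = 2  [E is the centroid of △DFB]
6. E_y = -25/3  [E is the centroid of △DFB]
   → E = (2, -25/3)

C = (-14, -19)
D = (-2, -11)
E = (2, -25/3)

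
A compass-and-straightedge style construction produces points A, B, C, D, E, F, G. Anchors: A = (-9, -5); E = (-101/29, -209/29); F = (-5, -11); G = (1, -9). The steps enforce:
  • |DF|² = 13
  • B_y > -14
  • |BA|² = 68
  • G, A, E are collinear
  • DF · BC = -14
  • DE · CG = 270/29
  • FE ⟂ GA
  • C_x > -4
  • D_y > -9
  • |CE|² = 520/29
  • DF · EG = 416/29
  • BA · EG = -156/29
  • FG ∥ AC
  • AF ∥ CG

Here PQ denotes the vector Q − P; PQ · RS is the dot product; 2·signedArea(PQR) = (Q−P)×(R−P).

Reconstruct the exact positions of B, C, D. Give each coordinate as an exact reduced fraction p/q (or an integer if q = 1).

1. C_x = -3  [AF ∥ CG ∩ FG ∥ AC]
2. C_y = -3  [AF ∥ CG ∩ FG ∥ AC]
   → C = (-3, -3)
3. D_x = -7  [DF · EG = 416/29 ∩ DE · CG = 270/29]
4. D_y = -8  [DF · EG = 416/29 ∩ DE · CG = 270/29]
   → D = (-7, -8)
5. B_x = -11  [BA · EG = -156/29 ∩ DF · BC = -14]
6. B_y = -13  [BA · EG = -156/29 ∩ DF · BC = -14]
   → B = (-11, -13)

B = (-11, -13)
C = (-3, -3)
D = (-7, -8)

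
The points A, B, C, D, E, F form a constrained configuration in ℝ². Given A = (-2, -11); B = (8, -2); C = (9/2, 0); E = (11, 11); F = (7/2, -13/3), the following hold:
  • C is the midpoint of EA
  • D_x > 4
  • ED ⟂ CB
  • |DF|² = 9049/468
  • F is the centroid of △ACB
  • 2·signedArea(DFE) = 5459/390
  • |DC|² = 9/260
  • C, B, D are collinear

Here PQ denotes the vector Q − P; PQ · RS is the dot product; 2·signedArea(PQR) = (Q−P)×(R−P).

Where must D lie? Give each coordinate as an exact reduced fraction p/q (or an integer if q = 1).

1. D_x = 303/65  [C, B, D are collinear ∩ ED ⟂ CB]
2. D_y = -6/65  [C, B, D are collinear ∩ ED ⟂ CB]
   → D = (303/65, -6/65)

D = (303/65, -6/65)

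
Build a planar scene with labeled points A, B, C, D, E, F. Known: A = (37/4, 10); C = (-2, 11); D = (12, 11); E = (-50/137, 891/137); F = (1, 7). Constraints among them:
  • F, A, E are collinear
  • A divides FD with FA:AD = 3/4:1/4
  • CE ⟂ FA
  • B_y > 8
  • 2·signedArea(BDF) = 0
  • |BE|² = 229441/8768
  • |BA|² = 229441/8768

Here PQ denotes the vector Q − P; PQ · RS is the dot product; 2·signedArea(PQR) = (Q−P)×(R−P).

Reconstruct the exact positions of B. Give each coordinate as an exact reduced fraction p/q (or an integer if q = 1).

B = (4869/1096, 2261/274)

1. B_x = 4869/1096  [line 4·x + -11·y + 73 = 0 ∩ |BE|² = 229441/8768]
2. B_y = 2261/274  [line 4·x + -11·y + 73 = 0 ∩ |BE|² = 229441/8768]
   → B = (4869/1096, 2261/274)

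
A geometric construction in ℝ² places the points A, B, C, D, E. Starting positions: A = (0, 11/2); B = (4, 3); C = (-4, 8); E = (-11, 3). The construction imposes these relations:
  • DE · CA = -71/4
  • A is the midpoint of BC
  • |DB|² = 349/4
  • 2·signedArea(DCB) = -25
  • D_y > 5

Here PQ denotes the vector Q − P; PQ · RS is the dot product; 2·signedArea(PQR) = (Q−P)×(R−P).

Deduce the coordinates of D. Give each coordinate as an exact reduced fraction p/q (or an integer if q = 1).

1. D_x = -5  [2·signedArea(DCB) = -25 ∩ DE · CA = -71/4]
2. D_y = 11/2  [2·signedArea(DCB) = -25 ∩ DE · CA = -71/4]
   → D = (-5, 11/2)

D = (-5, 11/2)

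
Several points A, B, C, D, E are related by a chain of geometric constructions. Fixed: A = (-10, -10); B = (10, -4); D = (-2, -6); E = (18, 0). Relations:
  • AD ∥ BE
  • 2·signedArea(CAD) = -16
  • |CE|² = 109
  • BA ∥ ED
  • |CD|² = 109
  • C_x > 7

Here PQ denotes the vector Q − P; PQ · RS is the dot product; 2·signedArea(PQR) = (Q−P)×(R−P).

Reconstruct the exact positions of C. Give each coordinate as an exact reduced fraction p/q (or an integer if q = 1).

C = (8, -3)

1. C_x = 8  [line -4·x + 8·y + 56 = 0 ∩ |CD|² = 109]
2. C_y = -3  [line -4·x + 8·y + 56 = 0 ∩ |CD|² = 109]
   → C = (8, -3)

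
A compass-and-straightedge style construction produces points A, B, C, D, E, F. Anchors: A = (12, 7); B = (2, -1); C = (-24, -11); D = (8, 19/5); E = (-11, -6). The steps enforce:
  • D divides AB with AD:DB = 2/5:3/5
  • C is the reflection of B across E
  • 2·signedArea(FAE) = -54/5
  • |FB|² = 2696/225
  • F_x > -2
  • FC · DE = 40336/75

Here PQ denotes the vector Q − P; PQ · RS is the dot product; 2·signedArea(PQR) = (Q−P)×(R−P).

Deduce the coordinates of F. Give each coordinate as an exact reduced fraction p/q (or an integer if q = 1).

1. F_x = -4/3  [FC · DE = 40336/75 ∩ 2·signedArea(FAE) = -54/5]
2. F_y = -1/15  [FC · DE = 40336/75 ∩ 2·signedArea(FAE) = -54/5]
   → F = (-4/3, -1/15)

F = (-4/3, -1/15)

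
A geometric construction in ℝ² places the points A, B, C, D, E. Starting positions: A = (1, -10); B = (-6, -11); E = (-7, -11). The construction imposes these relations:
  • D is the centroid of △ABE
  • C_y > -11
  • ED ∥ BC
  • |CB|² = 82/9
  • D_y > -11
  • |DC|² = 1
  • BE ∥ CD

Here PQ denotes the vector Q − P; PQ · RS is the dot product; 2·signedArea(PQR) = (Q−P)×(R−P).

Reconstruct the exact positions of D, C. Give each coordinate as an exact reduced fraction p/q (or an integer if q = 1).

C = (-3, -32/3)
D = (-4, -32/3)

1. D_x = -4  [D is the centroid of △ABE]
2. D_y = -32/3  [D is the centroid of △ABE]
   → D = (-4, -32/3)
3. C_x = -3  [BE ∥ CD ∩ ED ∥ BC]
4. C_y = -32/3  [BE ∥ CD ∩ ED ∥ BC]
   → C = (-3, -32/3)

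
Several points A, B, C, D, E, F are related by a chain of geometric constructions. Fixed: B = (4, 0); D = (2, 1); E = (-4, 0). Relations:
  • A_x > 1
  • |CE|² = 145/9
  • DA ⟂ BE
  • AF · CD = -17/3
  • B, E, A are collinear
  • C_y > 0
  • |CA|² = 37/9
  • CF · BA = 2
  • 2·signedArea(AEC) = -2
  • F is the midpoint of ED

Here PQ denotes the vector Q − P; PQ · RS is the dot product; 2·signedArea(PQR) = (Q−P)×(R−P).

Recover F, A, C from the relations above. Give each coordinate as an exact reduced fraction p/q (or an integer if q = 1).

A = (2, 0)
C = (0, 1/3)
F = (-1, 1/2)

1. F_x = -1  [F is the midpoint of ED]
2. F_y = 1/2  [F is the midpoint of ED]
   → F = (-1, 1/2)
3. A_x = 2  [B, E, A are collinear ∩ DA ⟂ BE]
4. A_y = 0  [B, E, A are collinear ∩ DA ⟂ BE]
   → A = (2, 0)
5. C_x = 0  [CF · BA = 2 ∩ 2·signedArea(AEC) = -2]
6. C_y = 1/3  [CF · BA = 2 ∩ 2·signedArea(AEC) = -2]
   → C = (0, 1/3)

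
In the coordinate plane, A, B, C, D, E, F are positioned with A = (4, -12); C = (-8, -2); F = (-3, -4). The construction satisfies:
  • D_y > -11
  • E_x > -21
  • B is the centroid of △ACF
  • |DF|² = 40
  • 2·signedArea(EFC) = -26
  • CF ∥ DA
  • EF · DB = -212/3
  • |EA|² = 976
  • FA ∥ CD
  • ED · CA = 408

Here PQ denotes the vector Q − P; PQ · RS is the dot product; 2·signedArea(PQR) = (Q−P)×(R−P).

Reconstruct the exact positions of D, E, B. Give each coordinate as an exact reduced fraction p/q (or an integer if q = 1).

B = (-7/3, -6)
D = (-1, -10)
E = (-20, 8)

1. D_x = -1  [CF ∥ DA ∩ FA ∥ CD]
2. D_y = -10  [CF ∥ DA ∩ FA ∥ CD]
   → D = (-1, -10)
3. E_x = -20  [2·signedArea(EFC) = -26 ∩ ED · CA = 408]
4. E_y = 8  [2·signedArea(EFC) = -26 ∩ ED · CA = 408]
   → E = (-20, 8)
5. B_x = -7/3  [EF · DB = -212/3 ∩ B is the centroid of △ACF]
6. B_y = -6  [EF · DB = -212/3 ∩ B is the centroid of △ACF]
   → B = (-7/3, -6)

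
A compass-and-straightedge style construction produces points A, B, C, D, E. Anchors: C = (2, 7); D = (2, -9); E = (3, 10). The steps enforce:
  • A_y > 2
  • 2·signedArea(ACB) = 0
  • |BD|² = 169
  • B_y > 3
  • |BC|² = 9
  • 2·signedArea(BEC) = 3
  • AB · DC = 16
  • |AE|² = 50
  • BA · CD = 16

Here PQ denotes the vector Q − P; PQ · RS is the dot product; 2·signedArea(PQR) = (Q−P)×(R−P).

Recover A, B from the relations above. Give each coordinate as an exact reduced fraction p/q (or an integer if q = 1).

1. B_x = 2  [line 3·x + -1·y + -2 = 0 ∩ |BD|² = 169]
2. B_y = 4  [line 3·x + -1·y + -2 = 0 ∩ |BD|² = 169]
   → B = (2, 4)
3. A_x = 2  [2·signedArea(ACB) = 0 ∩ BA · CD = 16]
4. A_y = 3  [2·signedArea(ACB) = 0 ∩ BA · CD = 16]
   → A = (2, 3)

A = (2, 3)
B = (2, 4)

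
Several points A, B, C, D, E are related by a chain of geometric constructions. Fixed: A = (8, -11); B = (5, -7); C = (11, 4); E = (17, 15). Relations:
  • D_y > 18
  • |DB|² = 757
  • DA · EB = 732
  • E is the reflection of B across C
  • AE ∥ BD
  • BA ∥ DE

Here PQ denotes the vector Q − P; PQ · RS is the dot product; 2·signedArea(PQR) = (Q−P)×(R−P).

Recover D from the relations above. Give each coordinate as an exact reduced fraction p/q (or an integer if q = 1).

1. D_x = 14  [BA ∥ DE ∩ AE ∥ BD]
2. D_y = 19  [BA ∥ DE ∩ AE ∥ BD]
   → D = (14, 19)

D = (14, 19)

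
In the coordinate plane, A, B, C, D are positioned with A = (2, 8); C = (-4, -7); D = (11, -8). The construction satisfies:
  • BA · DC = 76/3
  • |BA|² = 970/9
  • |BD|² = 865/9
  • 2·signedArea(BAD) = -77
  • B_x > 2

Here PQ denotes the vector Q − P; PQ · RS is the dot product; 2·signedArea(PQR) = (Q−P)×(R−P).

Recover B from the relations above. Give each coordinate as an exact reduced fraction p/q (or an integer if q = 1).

B = (3, -7/3)

1. B_x = 3  [2·signedArea(BAD) = -77 ∩ BA · DC = 76/3]
2. B_y = -7/3  [2·signedArea(BAD) = -77 ∩ BA · DC = 76/3]
   → B = (3, -7/3)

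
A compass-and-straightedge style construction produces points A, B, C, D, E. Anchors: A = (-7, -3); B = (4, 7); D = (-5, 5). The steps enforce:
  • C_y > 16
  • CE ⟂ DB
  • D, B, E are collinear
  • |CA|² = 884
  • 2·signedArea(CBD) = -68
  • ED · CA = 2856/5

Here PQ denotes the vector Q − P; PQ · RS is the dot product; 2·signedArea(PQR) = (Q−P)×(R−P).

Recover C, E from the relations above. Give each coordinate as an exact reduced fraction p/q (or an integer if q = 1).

C = (15, 17)
E = (83/5, 49/5)

1. C_x = 15  [line 2·x + -9·y + 123 = 0 ∩ |CA|² = 884]
2. C_y = 17  [line 2·x + -9·y + 123 = 0 ∩ |CA|² = 884]
   → C = (15, 17)
3. E_x = 83/5  [D, B, E are collinear ∩ CE ⟂ DB]
4. E_y = 49/5  [D, B, E are collinear ∩ CE ⟂ DB]
   → E = (83/5, 49/5)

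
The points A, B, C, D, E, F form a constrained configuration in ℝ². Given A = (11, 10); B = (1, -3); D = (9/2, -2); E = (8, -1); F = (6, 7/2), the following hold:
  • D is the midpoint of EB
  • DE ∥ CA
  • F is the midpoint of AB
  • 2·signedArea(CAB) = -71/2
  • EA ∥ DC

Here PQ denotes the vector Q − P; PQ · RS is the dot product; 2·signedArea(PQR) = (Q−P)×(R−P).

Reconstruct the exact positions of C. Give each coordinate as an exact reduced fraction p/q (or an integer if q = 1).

1. C_x = 15/2  [DE ∥ CA ∩ EA ∥ DC]
2. C_y = 9  [DE ∥ CA ∩ EA ∥ DC]
   → C = (15/2, 9)

C = (15/2, 9)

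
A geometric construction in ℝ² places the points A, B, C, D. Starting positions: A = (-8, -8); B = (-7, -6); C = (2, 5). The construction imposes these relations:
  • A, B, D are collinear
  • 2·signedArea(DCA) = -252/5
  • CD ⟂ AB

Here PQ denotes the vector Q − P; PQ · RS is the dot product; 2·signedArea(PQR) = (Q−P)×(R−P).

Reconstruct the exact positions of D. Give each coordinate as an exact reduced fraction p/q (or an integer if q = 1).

D = (-4/5, 32/5)

1. D_x = -4/5  [A, B, D are collinear ∩ CD ⟂ AB]
2. D_y = 32/5  [A, B, D are collinear ∩ CD ⟂ AB]
   → D = (-4/5, 32/5)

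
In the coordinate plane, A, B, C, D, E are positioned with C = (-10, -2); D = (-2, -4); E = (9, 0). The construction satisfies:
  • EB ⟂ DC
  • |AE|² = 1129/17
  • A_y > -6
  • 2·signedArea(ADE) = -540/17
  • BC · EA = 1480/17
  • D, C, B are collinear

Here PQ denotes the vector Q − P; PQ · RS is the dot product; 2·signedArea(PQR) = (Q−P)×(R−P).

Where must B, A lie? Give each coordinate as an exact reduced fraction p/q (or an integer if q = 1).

A = (46/17, -88/17)
B = (126/17, -108/17)

1. B_x = 126/17  [D, C, B are collinear ∩ EB ⟂ DC]
2. B_y = -108/17  [D, C, B are collinear ∩ EB ⟂ DC]
   → B = (126/17, -108/17)
3. A_x = 46/17  [2·signedArea(ADE) = -540/17 ∩ BC · EA = 1480/17]
4. A_y = -88/17  [2·signedArea(ADE) = -540/17 ∩ BC · EA = 1480/17]
   → A = (46/17, -88/17)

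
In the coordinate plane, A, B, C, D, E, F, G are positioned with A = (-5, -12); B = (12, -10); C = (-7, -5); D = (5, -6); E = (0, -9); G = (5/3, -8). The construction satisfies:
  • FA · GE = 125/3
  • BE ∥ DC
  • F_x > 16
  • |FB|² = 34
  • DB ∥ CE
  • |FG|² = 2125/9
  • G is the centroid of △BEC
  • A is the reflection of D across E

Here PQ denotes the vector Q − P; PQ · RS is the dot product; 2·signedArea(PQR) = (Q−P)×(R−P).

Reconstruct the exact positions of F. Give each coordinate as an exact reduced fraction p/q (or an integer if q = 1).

F = (17, -7)

1. F_x = 17  [line 5/3·x + 1·y + -64/3 = 0 ∩ |FB|² = 34]
2. F_y = -7  [line 5/3·x + 1·y + -64/3 = 0 ∩ |FB|² = 34]
   → F = (17, -7)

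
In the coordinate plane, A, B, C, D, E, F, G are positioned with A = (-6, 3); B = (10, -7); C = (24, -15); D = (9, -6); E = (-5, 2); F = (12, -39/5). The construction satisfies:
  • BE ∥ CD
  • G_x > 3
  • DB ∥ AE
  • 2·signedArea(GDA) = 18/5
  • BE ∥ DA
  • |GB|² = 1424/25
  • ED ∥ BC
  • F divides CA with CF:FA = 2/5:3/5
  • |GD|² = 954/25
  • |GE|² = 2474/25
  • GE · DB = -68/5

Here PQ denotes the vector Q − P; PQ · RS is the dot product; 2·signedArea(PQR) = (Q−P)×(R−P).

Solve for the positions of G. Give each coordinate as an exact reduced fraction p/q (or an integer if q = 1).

1. G_x = 18/5  [2·signedArea(GDA) = 18/5 ∩ GE · DB = -68/5]
2. G_y = -3  [2·signedArea(GDA) = 18/5 ∩ GE · DB = -68/5]
   → G = (18/5, -3)

G = (18/5, -3)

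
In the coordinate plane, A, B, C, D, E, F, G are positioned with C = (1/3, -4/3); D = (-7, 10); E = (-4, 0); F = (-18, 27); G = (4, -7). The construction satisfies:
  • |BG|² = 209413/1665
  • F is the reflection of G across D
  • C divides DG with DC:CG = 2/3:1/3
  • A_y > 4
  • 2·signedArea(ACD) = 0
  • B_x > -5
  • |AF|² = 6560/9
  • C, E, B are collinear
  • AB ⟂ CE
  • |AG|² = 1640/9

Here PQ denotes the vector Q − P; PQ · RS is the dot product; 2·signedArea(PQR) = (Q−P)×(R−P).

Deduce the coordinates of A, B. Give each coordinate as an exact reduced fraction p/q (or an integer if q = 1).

1. A_x = -10/3  [line -34/3·x + -22/3·y + -6 = 0 ∩ |AG|² = 1640/9]
2. A_y = 13/3  [line -34/3·x + -22/3·y + -6 = 0 ∩ |AG|² = 1640/9]
   → A = (-10/3, 13/3)
3. B_x = -2558/555  [C, E, B are collinear ∩ AB ⟂ CE]
4. B_y = 104/555  [C, E, B are collinear ∩ AB ⟂ CE]
   → B = (-2558/555, 104/555)

A = (-10/3, 13/3)
B = (-2558/555, 104/555)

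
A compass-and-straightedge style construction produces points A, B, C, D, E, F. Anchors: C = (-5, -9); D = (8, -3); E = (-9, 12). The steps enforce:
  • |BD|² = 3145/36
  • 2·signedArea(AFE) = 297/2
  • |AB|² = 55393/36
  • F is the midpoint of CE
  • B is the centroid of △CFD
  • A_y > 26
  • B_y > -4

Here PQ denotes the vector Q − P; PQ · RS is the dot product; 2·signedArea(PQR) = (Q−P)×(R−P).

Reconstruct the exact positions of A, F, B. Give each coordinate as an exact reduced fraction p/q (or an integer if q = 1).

1. F_x = -7  [F is the midpoint of CE]
2. F_y = 3/2  [F is the midpoint of CE]
   → F = (-7, 3/2)
3. B_x = -4/3  [B is the centroid of △CFD]
4. B_y = -7/2  [B is the centroid of △CFD]
   → B = (-4/3, -7/2)
5. A_x = -26  [line -21/2·x + -2·y + -219 = 0 ∩ |AB|² = 55393/36]
6. A_y = 27  [line -21/2·x + -2·y + -219 = 0 ∩ |AB|² = 55393/36]
   → A = (-26, 27)

A = (-26, 27)
B = (-4/3, -7/2)
F = (-7, 3/2)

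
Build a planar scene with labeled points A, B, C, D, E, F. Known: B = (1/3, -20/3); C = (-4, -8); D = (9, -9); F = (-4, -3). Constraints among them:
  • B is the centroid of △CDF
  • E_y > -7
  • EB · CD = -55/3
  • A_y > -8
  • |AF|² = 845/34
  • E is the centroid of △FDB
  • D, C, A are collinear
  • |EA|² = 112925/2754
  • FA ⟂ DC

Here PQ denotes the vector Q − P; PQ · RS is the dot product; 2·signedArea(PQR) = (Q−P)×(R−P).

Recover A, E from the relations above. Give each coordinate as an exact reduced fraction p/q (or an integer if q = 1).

1. A_x = -149/34  [D, C, A are collinear ∩ FA ⟂ DC]
2. A_y = -271/34  [D, C, A are collinear ∩ FA ⟂ DC]
   → A = (-149/34, -271/34)
3. E_x = 16/9  [E is the centroid of △FDB]
4. E_y = -56/9  [E is the centroid of △FDB]
   → E = (16/9, -56/9)

A = (-149/34, -271/34)
E = (16/9, -56/9)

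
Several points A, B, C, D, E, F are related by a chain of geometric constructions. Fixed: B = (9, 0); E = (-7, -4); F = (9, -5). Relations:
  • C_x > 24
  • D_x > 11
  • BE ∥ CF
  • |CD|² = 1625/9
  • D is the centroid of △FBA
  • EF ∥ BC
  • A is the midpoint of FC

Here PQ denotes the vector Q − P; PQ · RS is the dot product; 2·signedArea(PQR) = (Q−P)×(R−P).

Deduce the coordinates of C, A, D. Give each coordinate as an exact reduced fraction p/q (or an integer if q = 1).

1. C_x = 25  [BE ∥ CF ∩ EF ∥ BC]
2. C_y = -1  [BE ∥ CF ∩ EF ∥ BC]
   → C = (25, -1)
3. A_x = 17  [A is the midpoint of FC]
4. A_y = -3  [A is the midpoint of FC]
   → A = (17, -3)
5. D_x = 35/3  [D is the centroid of △FBA]
6. D_y = -8/3  [D is the centroid of △FBA]
   → D = (35/3, -8/3)

A = (17, -3)
C = (25, -1)
D = (35/3, -8/3)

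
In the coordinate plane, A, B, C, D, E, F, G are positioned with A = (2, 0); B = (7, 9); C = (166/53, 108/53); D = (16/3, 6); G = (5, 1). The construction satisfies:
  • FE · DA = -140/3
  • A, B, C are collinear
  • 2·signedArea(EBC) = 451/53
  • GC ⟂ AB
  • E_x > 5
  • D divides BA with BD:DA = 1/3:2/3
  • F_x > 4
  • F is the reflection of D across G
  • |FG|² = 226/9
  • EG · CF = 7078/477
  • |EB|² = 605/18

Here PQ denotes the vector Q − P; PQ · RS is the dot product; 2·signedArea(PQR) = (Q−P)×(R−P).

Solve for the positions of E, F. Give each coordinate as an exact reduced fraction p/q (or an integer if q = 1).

1. F_x = 14/3  [F is the reflection of D across G]
2. F_y = -4  [F is the reflection of D across G]
   → F = (14/3, -4)
3. E_x = 31/6  [EG · CF = 7078/477 ∩ FE · DA = -140/3]
4. E_y = 7/2  [EG · CF = 7078/477 ∩ FE · DA = -140/3]
   → E = (31/6, 7/2)

E = (31/6, 7/2)
F = (14/3, -4)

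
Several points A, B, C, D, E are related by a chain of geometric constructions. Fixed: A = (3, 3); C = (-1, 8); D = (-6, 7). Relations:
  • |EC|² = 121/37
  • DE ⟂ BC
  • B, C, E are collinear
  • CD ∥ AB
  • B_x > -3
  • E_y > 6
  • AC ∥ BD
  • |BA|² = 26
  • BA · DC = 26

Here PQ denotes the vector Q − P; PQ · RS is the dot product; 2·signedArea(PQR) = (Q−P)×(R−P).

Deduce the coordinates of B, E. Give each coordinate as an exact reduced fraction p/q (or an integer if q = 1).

B = (-2, 2)
E = (-48/37, 230/37)

1. B_x = -2  [AC ∥ BD ∩ CD ∥ AB]
2. B_y = 2  [AC ∥ BD ∩ CD ∥ AB]
   → B = (-2, 2)
3. E_x = -48/37  [B, C, E are collinear ∩ DE ⟂ BC]
4. E_y = 230/37  [B, C, E are collinear ∩ DE ⟂ BC]
   → E = (-48/37, 230/37)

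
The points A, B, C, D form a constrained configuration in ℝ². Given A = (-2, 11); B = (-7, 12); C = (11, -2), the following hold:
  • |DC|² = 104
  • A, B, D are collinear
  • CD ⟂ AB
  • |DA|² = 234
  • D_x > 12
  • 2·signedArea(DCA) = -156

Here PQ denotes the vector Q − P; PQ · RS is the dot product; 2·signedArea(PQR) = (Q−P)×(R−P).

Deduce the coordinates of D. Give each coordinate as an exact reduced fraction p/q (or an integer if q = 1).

1. D_x = 13  [A, B, D are collinear ∩ CD ⟂ AB]
2. D_y = 8  [A, B, D are collinear ∩ CD ⟂ AB]
   → D = (13, 8)

D = (13, 8)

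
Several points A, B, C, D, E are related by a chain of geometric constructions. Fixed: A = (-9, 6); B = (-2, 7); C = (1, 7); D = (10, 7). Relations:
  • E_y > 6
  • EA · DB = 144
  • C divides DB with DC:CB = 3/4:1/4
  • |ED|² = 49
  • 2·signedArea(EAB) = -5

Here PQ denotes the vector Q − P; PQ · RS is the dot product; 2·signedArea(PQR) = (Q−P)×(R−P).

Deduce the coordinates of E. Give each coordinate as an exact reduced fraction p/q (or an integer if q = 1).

E = (3, 7)

1. E_x = 3  [2·signedArea(EAB) = -5 ∩ EA · DB = 144]
2. E_y = 7  [2·signedArea(EAB) = -5 ∩ EA · DB = 144]
   → E = (3, 7)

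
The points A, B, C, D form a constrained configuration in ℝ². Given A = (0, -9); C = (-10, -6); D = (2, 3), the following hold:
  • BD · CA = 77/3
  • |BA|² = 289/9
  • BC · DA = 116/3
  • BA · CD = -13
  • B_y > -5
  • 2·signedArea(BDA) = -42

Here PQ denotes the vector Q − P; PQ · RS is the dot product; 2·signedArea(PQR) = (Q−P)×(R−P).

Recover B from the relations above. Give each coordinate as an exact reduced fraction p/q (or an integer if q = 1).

B = (-8/3, -4)

1. B_x = -8/3  [BA · CD = -13 ∩ 2·signedArea(BDA) = -42]
2. B_y = -4  [BA · CD = -13 ∩ 2·signedArea(BDA) = -42]
   → B = (-8/3, -4)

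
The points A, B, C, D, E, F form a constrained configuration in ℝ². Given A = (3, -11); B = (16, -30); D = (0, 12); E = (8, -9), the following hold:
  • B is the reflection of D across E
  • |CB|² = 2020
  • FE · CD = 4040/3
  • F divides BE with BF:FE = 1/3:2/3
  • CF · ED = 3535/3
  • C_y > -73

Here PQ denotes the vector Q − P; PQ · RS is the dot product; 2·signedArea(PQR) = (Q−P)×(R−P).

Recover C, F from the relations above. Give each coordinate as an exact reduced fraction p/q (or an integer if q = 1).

1. F_x = 40/3  [F divides BE with BF:FE = 1/3:2/3]
2. F_y = -23  [F divides BE with BF:FE = 1/3:2/3]
   → F = (40/3, -23)
3. C_x = 32  [line 8·x + -21·y + -1768 = 0 ∩ |CB|² = 2020]
4. C_y = -72  [line 8·x + -21·y + -1768 = 0 ∩ |CB|² = 2020]
   → C = (32, -72)

C = (32, -72)
F = (40/3, -23)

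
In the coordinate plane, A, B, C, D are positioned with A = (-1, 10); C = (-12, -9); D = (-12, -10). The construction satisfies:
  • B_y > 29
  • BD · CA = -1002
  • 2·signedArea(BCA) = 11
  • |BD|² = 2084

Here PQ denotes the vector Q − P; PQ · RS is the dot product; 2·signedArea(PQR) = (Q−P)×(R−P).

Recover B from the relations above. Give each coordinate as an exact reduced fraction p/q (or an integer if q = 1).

1. B_x = 10  [2·signedArea(BCA) = 11 ∩ BD · CA = -1002]
2. B_y = 30  [2·signedArea(BCA) = 11 ∩ BD · CA = -1002]
   → B = (10, 30)

B = (10, 30)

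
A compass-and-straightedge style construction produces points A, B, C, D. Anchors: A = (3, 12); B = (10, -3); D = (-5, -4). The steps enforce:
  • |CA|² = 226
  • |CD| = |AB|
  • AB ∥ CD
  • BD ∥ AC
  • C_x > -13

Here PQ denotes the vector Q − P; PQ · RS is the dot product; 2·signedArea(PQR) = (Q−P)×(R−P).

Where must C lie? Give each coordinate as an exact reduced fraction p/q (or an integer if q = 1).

C = (-12, 11)

1. C_x = -12  [AB ∥ CD ∩ BD ∥ AC]
2. C_y = 11  [AB ∥ CD ∩ BD ∥ AC]
   → C = (-12, 11)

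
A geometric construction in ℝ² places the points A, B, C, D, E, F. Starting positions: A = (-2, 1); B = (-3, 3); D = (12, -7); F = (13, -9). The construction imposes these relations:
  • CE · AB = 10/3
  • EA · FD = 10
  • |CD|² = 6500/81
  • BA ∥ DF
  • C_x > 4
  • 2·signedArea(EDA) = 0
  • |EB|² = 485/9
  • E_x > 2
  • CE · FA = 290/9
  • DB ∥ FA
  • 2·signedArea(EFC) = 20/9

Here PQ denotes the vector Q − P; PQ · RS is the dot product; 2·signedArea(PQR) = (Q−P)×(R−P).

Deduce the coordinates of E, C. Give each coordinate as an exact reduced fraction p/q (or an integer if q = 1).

C = (38/9, -23/9)
E = (8/3, -5/3)

1. E_x = 8/3  [2·signedArea(EDA) = 0 ∩ EA · FD = 10]
2. E_y = -5/3  [2·signedArea(EDA) = 0 ∩ EA · FD = 10]
   → E = (8/3, -5/3)
3. C_x = 38/9  [CE · FA = 290/9 ∩ CE · AB = 10/3]
4. C_y = -23/9  [CE · FA = 290/9 ∩ CE · AB = 10/3]
   → C = (38/9, -23/9)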